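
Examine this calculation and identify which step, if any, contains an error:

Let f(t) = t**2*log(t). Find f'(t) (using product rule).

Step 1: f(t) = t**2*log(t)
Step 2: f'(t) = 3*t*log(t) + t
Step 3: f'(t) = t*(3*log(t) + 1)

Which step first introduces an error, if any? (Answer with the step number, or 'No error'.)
Step 2

Step 2 is incorrect due to a wrong coefficient.
The step shows: 3*t*log(t) + t
The correct value should be: 2*t*log(t) + t

Explanation: The coefficient 2 was incorrectly written as 3: the term 2*t*log(t) was incorrectly written as 3*t*log(t)
The later steps are derived from this incorrect expression, so the error originates in Step 2.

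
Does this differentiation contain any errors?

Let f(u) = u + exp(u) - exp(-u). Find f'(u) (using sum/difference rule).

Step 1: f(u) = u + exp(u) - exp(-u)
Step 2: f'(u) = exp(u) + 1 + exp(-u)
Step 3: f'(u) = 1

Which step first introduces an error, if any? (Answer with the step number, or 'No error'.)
Step 3

Step 3 is incorrect due to a dropped term.
The step shows: 1
The correct value should be: 2*cosh(u) + 1

Explanation: A term was dropped: the term 2*cosh(u) was incorrectly omitted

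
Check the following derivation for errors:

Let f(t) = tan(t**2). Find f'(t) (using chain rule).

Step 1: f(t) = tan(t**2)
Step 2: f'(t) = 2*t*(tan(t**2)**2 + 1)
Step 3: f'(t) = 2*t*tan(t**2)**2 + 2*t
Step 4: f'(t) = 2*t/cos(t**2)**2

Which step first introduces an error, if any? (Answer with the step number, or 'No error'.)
No error

All steps in this derivation are correct.
The final answer f'(t) = 2*t/cos(t**2)**2 is valid.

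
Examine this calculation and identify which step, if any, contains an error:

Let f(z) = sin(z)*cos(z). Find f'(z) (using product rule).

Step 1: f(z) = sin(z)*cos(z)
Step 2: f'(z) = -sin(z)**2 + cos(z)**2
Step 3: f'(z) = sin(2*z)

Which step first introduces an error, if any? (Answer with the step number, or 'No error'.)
Step 3

Step 3 is incorrect due to a wrong trig function.
The step shows: sin(2*z)
The correct value should be: cos(2*z)

Explanation: cos(2*z) was incorrectly written as sin(2*z): the term cos(2*z) was incorrectly written as sin(2*z)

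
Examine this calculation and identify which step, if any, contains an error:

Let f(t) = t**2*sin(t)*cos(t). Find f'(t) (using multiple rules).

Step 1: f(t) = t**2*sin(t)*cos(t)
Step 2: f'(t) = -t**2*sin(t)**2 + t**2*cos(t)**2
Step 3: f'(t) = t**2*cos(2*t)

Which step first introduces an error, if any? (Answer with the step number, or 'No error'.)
Step 2

Step 2 is incorrect due to a dropped term.
The step shows: -t**2*sin(t)**2 + t**2*cos(t)**2
The correct value should be: -t**2*sin(t)**2 + t**2*cos(t)**2 + 2*t*sin(t)*cos(t)

Explanation: A term was dropped: the term 2*t*sin(t)*cos(t) was incorrectly omitted
The later steps are derived from this incorrect expression, so the error originates in Step 2.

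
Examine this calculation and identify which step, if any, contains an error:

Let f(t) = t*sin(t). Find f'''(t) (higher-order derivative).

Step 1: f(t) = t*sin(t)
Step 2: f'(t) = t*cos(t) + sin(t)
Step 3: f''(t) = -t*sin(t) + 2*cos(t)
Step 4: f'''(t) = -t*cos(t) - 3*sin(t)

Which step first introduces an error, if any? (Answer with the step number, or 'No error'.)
No error

All steps in this derivation are correct.
The final answer f'''(t) = -t*cos(t) - 3*sin(t) is valid.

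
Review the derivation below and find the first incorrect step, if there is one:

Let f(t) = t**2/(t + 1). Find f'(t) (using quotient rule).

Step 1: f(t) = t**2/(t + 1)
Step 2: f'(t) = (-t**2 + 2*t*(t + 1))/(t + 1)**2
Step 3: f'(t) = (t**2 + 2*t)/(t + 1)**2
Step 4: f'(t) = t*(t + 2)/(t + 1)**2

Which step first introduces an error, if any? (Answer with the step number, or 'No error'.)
No error

All steps in this derivation are correct.
The final answer f'(t) = t*(t + 2)/(t + 1)**2 is valid.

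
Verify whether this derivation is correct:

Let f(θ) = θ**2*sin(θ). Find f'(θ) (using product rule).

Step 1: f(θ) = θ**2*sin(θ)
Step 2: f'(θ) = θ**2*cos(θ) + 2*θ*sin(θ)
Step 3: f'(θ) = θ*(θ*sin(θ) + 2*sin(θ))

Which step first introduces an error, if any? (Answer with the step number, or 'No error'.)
Step 3

Step 3 is incorrect due to a wrong trig function.
The step shows: θ*(θ*sin(θ) + 2*sin(θ))
The correct value should be: θ*(θ*cos(θ) + 2*sin(θ))

Explanation: cos(θ) was incorrectly written as sin(θ): the term θ*(θ*cos(θ) + 2*sin(θ)) was incorrectly written as θ*(θ*sin(θ) + 2*sin(θ))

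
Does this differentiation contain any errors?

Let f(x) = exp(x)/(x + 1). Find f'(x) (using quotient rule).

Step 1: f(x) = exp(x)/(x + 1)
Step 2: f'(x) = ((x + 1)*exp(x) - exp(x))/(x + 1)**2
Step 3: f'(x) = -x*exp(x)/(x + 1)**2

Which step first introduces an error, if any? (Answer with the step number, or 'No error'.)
Step 3

Step 3 is incorrect due to a sign flip.
The step shows: -x*exp(x)/(x + 1)**2
The correct value should be: x*exp(x)/(x + 1)**2

Explanation: The sign of the whole expression was flipped: the term x*exp(x)/(x + 1)**2 was incorrectly written as -x*exp(x)/(x + 1)**2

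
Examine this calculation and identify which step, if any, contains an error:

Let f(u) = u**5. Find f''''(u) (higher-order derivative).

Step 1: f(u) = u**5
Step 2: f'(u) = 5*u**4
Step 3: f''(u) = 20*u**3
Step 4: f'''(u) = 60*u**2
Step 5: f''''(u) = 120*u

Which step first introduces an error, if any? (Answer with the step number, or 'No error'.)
No error

All steps in this derivation are correct.
The final answer f''''(u) = 120*u is valid.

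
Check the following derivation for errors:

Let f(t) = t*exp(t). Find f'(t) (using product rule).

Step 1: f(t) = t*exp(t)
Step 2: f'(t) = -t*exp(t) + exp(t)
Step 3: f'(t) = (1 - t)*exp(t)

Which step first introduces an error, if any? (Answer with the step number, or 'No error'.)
Step 2

Step 2 is incorrect due to a sign flip.
The step shows: -t*exp(t) + exp(t)
The correct value should be: t*exp(t) + exp(t)

Explanation: The sign of one term was flipped: the term t*exp(t) was incorrectly written as -t*exp(t)
The later steps are derived from this incorrect expression, so the error originates in Step 2.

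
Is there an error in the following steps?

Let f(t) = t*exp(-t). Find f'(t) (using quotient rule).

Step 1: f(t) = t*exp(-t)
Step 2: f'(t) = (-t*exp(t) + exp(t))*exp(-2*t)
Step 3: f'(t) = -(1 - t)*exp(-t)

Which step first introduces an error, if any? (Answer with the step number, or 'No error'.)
Step 3

Step 3 is incorrect due to a sign flip.
The step shows: -(1 - t)*exp(-t)
The correct value should be: (1 - t)*exp(-t)

Explanation: The sign of the whole expression was flipped: the term (1 - t)*exp(-t) was incorrectly written as -(1 - t)*exp(-t)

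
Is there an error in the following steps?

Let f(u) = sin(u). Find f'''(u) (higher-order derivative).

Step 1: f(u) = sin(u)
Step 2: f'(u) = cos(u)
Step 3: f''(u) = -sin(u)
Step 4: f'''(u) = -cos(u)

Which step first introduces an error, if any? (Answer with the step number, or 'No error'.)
No error

All steps in this derivation are correct.
The final answer f'''(u) = -cos(u) is valid.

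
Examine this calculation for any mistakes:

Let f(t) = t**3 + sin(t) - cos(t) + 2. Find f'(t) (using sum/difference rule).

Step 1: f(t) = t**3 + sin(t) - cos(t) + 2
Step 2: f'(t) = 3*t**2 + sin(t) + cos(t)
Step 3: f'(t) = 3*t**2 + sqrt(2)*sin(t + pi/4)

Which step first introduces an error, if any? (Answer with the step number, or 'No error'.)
No error

All steps in this derivation are correct.
The final answer f'(t) = 3*t**2 + sqrt(2)*sin(t + pi/4) is valid.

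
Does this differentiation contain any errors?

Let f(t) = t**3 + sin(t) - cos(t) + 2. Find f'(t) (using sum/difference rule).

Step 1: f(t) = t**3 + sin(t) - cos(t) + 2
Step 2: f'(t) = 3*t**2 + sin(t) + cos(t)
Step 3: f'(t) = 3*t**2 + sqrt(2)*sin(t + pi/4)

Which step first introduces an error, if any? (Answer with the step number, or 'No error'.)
No error

All steps in this derivation are correct.
The final answer f'(t) = 3*t**2 + sqrt(2)*sin(t + pi/4) is valid.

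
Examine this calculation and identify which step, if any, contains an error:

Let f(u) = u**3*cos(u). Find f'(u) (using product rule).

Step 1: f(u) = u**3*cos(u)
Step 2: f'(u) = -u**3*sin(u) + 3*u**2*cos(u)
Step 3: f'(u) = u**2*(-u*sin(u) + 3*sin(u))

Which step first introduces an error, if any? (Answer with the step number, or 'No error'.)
Step 3

Step 3 is incorrect due to a wrong trig function.
The step shows: u**2*(-u*sin(u) + 3*sin(u))
The correct value should be: u**2*(-u*sin(u) + 3*cos(u))

Explanation: cos(u) was incorrectly written as sin(u): the term u**2*(-u*sin(u) + 3*cos(u)) was incorrectly written as u**2*(-u*sin(u) + 3*sin(u))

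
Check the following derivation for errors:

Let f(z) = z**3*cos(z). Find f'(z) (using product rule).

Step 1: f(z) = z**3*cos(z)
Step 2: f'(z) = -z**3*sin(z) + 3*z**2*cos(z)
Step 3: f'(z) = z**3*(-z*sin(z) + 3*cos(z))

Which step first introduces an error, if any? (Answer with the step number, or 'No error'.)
Step 3

Step 3 is incorrect due to a wrong exponent.
The step shows: z**3*(-z*sin(z) + 3*cos(z))
The correct value should be: z**2*(-z*sin(z) + 3*cos(z))

Explanation: The exponent 2 on z was incorrectly written as 3: the term z**2*(-z*sin(z) + 3*cos(z)) was incorrectly written as z**3*(-z*sin(z) + 3*cos(z))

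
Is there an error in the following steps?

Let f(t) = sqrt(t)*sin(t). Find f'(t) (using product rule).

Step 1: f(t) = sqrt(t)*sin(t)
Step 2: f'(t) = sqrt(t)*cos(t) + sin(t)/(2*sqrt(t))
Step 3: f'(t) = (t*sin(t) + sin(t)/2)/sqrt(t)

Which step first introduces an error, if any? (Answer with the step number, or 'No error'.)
Step 3

Step 3 is incorrect due to a wrong trig function.
The step shows: (t*sin(t) + sin(t)/2)/sqrt(t)
The correct value should be: (t*cos(t) + sin(t)/2)/sqrt(t)

Explanation: cos(t) was incorrectly written as sin(t): the term (t*cos(t) + sin(t)/2)/sqrt(t) was incorrectly written as (t*sin(t) + sin(t)/2)/sqrt(t)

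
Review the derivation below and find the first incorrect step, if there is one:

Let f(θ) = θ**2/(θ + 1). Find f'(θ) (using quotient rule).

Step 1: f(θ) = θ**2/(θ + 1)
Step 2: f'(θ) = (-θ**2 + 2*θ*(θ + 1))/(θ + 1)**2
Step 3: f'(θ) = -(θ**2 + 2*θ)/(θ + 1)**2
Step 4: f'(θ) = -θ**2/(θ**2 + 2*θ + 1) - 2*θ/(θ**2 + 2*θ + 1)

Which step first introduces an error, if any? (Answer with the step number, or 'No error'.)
Step 3

Step 3 is incorrect due to a sign flip.
The step shows: -(θ**2 + 2*θ)/(θ + 1)**2
The correct value should be: (θ**2 + 2*θ)/(θ + 1)**2

Explanation: The sign of the whole expression was flipped: the term (θ**2 + 2*θ)/(θ + 1)**2 was incorrectly written as -(θ**2 + 2*θ)/(θ + 1)**2
The later steps are derived from this incorrect expression, so the error originates in Step 3.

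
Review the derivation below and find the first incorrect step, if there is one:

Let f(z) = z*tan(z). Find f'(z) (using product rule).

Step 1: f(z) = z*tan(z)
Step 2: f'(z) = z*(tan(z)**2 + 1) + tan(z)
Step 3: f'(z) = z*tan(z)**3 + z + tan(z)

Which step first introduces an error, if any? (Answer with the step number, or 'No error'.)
Step 3

Step 3 is incorrect due to a wrong exponent.
The step shows: z*tan(z)**3 + z + tan(z)
The correct value should be: z*tan(z)**2 + z + tan(z)

Explanation: The exponent 2 on tan(z) was incorrectly written as 3: the term z*tan(z)**2 was incorrectly written as z*tan(z)**3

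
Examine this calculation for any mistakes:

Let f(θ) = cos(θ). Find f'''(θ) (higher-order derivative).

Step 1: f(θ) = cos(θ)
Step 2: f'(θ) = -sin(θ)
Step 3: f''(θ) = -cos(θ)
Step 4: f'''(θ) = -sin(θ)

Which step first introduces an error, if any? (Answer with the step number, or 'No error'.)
Step 4

Step 4 is incorrect due to a sign flip.
The step shows: -sin(θ)
The correct value should be: sin(θ)

Explanation: The sign of the whole expression was flipped: the term sin(θ) was incorrectly written as -sin(θ)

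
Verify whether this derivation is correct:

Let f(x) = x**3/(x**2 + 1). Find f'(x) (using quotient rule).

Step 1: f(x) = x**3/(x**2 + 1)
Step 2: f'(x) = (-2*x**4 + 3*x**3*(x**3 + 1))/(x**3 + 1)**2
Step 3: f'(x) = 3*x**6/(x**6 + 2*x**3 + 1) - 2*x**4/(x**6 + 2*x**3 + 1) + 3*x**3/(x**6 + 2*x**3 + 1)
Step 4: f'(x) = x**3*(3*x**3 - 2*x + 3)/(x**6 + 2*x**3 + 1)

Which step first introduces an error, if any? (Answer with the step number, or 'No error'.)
Step 2

Step 2 is incorrect due to a wrong exponent.
The step shows: (-2*x**4 + 3*x**3*(x**3 + 1))/(x**3 + 1)**2
The correct value should be: (-2*x**4 + 3*x**2*(x**2 + 1))/(x**2 + 1)**2

Explanation: The exponent 2 on x was incorrectly written as 3: the term (-2*x**4 + 3*x**2*(x**2 + 1))/(x**2 + 1)**2 was incorrectly written as (-2*x**4 + 3*x**3*(x**3 + 1))/(x**3 + 1)**2
The later steps are derived from this incorrect expression, so the error originates in Step 2.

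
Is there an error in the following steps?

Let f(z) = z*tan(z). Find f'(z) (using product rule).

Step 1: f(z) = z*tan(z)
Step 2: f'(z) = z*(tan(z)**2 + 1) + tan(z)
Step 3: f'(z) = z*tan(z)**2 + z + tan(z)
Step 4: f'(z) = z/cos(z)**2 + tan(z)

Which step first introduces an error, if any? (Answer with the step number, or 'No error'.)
No error

All steps in this derivation are correct.
The final answer f'(z) = z/cos(z)**2 + tan(z) is valid.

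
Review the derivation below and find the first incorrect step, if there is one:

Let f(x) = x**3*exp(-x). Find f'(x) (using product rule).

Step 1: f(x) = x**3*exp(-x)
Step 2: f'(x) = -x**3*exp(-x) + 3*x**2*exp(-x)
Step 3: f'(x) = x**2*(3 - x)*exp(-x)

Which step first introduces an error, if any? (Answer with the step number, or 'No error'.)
No error

All steps in this derivation are correct.
The final answer f'(x) = x**2*(3 - x)*exp(-x) is valid.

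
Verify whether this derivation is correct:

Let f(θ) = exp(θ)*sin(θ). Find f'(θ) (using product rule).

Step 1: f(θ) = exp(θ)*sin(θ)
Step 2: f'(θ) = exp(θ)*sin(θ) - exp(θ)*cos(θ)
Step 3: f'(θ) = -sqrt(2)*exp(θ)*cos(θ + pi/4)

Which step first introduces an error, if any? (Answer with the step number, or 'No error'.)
Step 2

Step 2 is incorrect due to a sign flip.
The step shows: exp(θ)*sin(θ) - exp(θ)*cos(θ)
The correct value should be: exp(θ)*sin(θ) + exp(θ)*cos(θ)

Explanation: The sign of one term was flipped: the term exp(θ)*cos(θ) was incorrectly written as -exp(θ)*cos(θ)
The later steps are derived from this incorrect expression, so the error originates in Step 2.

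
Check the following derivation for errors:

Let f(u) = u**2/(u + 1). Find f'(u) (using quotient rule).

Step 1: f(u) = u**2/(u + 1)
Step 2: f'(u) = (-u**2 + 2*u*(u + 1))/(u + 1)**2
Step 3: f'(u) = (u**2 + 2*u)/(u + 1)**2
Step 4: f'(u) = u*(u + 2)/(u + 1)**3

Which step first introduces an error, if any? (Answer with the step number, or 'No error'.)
Step 4

Step 4 is incorrect due to a wrong exponent.
The step shows: u*(u + 2)/(u + 1)**3
The correct value should be: u*(u + 2)/(u + 1)**2

Explanation: The exponent -2 on u + 1 was incorrectly written as -3: the term u*(u + 2)/(u + 1)**2 was incorrectly written as u*(u + 2)/(u + 1)**3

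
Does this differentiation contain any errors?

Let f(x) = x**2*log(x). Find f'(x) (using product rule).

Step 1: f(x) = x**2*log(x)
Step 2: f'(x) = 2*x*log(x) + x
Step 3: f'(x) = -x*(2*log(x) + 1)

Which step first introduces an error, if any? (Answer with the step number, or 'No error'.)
Step 3

Step 3 is incorrect due to a sign flip.
The step shows: -x*(2*log(x) + 1)
The correct value should be: x*(2*log(x) + 1)

Explanation: The sign of the whole expression was flipped: the term x*(2*log(x) + 1) was incorrectly written as -x*(2*log(x) + 1)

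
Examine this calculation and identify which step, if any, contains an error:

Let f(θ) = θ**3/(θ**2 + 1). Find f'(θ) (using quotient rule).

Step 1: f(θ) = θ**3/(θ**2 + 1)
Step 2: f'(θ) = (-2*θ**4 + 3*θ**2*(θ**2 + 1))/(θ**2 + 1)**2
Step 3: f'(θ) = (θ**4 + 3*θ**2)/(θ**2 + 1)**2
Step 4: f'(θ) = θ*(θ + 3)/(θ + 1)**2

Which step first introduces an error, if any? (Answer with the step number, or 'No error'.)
Step 4

Step 4 is incorrect due to a wrong exponent.
The step shows: θ*(θ + 3)/(θ + 1)**2
The correct value should be: θ**2*(θ**2 + 3)/(θ**2 + 1)**2

Explanation: The exponent 2 on θ was incorrectly written as 1: the term θ**2*(θ**2 + 3)/(θ**2 + 1)**2 was incorrectly written as θ*(θ + 3)/(θ + 1)**2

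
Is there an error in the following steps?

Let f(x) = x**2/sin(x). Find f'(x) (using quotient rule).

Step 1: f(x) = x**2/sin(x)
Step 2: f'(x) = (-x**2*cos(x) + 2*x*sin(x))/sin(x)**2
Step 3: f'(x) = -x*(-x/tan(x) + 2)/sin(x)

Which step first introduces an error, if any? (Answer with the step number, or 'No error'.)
Step 3

Step 3 is incorrect due to a sign flip.
The step shows: -x*(-x/tan(x) + 2)/sin(x)
The correct value should be: x*(-x/tan(x) + 2)/sin(x)

Explanation: The sign of the whole expression was flipped: the term x*(-x/tan(x) + 2)/sin(x) was incorrectly written as -x*(-x/tan(x) + 2)/sin(x)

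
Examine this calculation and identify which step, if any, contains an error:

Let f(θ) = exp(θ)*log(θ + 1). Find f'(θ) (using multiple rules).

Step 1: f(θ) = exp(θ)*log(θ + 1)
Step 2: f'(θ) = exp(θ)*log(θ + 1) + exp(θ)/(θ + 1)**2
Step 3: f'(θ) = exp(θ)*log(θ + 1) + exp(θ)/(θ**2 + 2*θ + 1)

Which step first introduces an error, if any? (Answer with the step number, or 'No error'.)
Step 2

Step 2 is incorrect due to a wrong exponent.
The step shows: exp(θ)*log(θ + 1) + exp(θ)/(θ + 1)**2
The correct value should be: exp(θ)*log(θ + 1) + exp(θ)/(θ + 1)

Explanation: The exponent -1 on θ + 1 was incorrectly written as -2: the term exp(θ)/(θ + 1) was incorrectly written as exp(θ)/(θ + 1)**2
The later steps are derived from this incorrect expression, so the error originates in Step 2.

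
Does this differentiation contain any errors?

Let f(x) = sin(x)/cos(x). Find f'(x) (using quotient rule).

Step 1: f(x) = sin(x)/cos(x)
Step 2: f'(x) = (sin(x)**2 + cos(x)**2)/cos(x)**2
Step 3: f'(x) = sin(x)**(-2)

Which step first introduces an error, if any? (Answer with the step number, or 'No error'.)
Step 3

Step 3 is incorrect due to a wrong trig function.
The step shows: sin(x)**(-2)
The correct value should be: cos(x)**(-2)

Explanation: cos(x) was incorrectly written as sin(x): the term cos(x)**(-2) was incorrectly written as sin(x)**(-2)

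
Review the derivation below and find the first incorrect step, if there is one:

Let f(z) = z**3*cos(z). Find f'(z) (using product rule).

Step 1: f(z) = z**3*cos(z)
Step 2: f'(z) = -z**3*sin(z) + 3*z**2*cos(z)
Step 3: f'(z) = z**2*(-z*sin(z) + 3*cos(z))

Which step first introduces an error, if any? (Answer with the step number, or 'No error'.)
No error

All steps in this derivation are correct.
The final answer f'(z) = z**2*(-z*sin(z) + 3*cos(z)) is valid.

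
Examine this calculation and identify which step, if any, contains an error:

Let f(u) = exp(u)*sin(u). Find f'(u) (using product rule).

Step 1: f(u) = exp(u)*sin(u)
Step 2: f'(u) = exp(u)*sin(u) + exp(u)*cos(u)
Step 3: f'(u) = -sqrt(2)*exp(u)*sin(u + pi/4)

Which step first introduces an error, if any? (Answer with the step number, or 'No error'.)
Step 3

Step 3 is incorrect due to a sign flip.
The step shows: -sqrt(2)*exp(u)*sin(u + pi/4)
The correct value should be: sqrt(2)*exp(u)*sin(u + pi/4)

Explanation: The sign of the whole expression was flipped: the term sqrt(2)*exp(u)*sin(u + pi/4) was incorrectly written as -sqrt(2)*exp(u)*sin(u + pi/4)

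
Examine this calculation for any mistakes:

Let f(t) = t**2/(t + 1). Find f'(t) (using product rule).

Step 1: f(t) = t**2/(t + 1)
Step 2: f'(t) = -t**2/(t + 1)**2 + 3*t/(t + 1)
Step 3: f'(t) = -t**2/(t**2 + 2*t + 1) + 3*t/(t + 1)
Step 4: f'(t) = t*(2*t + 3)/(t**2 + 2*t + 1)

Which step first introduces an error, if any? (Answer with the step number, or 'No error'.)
Step 2

Step 2 is incorrect due to a wrong coefficient.
The step shows: -t**2/(t + 1)**2 + 3*t/(t + 1)
The correct value should be: -t**2/(t + 1)**2 + 2*t/(t + 1)

Explanation: The coefficient 2 was incorrectly written as 3: the term 2*t/(t + 1) was incorrectly written as 3*t/(t + 1)
The later steps are derived from this incorrect expression, so the error originates in Step 2.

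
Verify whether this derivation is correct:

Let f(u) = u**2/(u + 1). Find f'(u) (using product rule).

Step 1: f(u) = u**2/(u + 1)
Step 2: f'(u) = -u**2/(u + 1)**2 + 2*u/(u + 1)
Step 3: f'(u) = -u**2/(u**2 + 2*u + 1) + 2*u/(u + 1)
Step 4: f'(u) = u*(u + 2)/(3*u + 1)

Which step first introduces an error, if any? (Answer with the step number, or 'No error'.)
Step 4

Step 4 is incorrect due to a wrong exponent.
The step shows: u*(u + 2)/(3*u + 1)
The correct value should be: u*(u + 2)/(u**2 + 2*u + 1)

Explanation: The exponent 2 on u was incorrectly written as 1: the term u*(u + 2)/(u**2 + 2*u + 1) was incorrectly written as u*(u + 2)/(3*u + 1)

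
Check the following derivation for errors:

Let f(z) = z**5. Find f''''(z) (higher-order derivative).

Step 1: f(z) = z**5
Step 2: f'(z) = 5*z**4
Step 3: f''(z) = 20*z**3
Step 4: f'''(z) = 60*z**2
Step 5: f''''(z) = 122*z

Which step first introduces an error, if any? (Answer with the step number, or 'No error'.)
Step 5

Step 5 is incorrect due to a wrong coefficient.
The step shows: 122*z
The correct value should be: 120*z

Explanation: The coefficient 120 was incorrectly written as 122: the term 120*z was incorrectly written as 122*z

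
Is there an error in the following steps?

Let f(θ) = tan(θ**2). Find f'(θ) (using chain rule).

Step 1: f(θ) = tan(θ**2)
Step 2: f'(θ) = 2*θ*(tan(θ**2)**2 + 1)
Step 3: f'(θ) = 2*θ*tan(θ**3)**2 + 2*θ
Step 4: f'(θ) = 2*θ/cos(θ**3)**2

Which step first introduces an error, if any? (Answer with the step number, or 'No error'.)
Step 3

Step 3 is incorrect due to a wrong exponent.
The step shows: 2*θ*tan(θ**3)**2 + 2*θ
The correct value should be: 2*θ*tan(θ**2)**2 + 2*θ

Explanation: The exponent 2 on θ was incorrectly written as 3: the term 2*θ*tan(θ**2)**2 was incorrectly written as 2*θ*tan(θ**3)**2
The later steps are derived from this incorrect expression, so the error originates in Step 3.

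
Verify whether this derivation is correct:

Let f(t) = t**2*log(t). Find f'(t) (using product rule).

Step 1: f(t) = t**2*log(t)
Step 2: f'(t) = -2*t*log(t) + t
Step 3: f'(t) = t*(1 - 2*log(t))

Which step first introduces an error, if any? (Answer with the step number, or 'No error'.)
Step 2

Step 2 is incorrect due to a sign flip.
The step shows: -2*t*log(t) + t
The correct value should be: 2*t*log(t) + t

Explanation: The sign of one term was flipped: the term 2*t*log(t) was incorrectly written as -2*t*log(t)
The later steps are derived from this incorrect expression, so the error originates in Step 2.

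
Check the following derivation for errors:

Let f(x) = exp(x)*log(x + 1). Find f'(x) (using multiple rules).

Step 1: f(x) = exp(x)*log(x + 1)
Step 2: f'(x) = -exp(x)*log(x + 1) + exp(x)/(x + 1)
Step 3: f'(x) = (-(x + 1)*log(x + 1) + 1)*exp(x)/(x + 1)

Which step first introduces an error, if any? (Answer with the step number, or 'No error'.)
Step 2

Step 2 is incorrect due to a sign flip.
The step shows: -exp(x)*log(x + 1) + exp(x)/(x + 1)
The correct value should be: exp(x)*log(x + 1) + exp(x)/(x + 1)

Explanation: The sign of one term was flipped: the term exp(x)*log(x + 1) was incorrectly written as -exp(x)*log(x + 1)
The later steps are derived from this incorrect expression, so the error originates in Step 2.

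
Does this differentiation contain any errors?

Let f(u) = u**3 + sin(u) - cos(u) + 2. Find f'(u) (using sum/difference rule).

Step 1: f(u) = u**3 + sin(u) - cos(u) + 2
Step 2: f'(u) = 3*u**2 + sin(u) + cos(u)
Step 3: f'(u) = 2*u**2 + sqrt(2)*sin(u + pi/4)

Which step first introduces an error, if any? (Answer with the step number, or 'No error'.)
Step 3

Step 3 is incorrect due to a wrong coefficient.
The step shows: 2*u**2 + sqrt(2)*sin(u + pi/4)
The correct value should be: 3*u**2 + sqrt(2)*sin(u + pi/4)

Explanation: The coefficient 3 was incorrectly written as 2: the term 3*u**2 was incorrectly written as 2*u**2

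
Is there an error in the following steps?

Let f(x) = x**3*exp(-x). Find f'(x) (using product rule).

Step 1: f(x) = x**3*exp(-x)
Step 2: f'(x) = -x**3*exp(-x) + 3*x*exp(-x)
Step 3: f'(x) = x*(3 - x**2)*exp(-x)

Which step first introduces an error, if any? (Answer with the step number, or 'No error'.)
Step 2

Step 2 is incorrect due to a wrong exponent.
The step shows: -x**3*exp(-x) + 3*x*exp(-x)
The correct value should be: -x**3*exp(-x) + 3*x**2*exp(-x)

Explanation: The exponent 2 on x was incorrectly written as 1: the term 3*x**2*exp(-x) was incorrectly written as 3*x*exp(-x)
The later steps are derived from this incorrect expression, so the error originates in Step 2.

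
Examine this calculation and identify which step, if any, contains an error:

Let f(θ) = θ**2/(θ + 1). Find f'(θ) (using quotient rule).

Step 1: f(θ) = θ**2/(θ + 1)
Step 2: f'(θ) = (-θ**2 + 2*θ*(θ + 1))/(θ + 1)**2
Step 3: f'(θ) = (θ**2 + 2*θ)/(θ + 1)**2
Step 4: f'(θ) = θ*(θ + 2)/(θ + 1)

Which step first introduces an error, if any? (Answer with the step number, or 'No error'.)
Step 4

Step 4 is incorrect due to a wrong exponent.
The step shows: θ*(θ + 2)/(θ + 1)
The correct value should be: θ*(θ + 2)/(θ + 1)**2

Explanation: The exponent -2 on θ + 1 was incorrectly written as -1: the term θ*(θ + 2)/(θ + 1)**2 was incorrectly written as θ*(θ + 2)/(θ + 1)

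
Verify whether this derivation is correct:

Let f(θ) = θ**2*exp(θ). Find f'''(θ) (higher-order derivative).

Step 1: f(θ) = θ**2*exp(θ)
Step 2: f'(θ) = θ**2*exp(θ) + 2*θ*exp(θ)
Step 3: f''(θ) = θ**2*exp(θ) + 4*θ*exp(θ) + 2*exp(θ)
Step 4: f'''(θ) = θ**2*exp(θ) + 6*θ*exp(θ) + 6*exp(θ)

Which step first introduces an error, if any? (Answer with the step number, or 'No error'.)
No error

All steps in this derivation are correct.
The final answer f'''(θ) = θ**2*exp(θ) + 6*θ*exp(θ) + 6*exp(θ) is valid.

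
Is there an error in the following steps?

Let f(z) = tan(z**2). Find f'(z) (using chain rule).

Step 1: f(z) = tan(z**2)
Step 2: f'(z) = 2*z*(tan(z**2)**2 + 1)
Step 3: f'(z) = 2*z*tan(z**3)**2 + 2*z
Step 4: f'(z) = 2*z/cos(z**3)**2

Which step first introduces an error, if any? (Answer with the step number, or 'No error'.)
Step 3

Step 3 is incorrect due to a wrong exponent.
The step shows: 2*z*tan(z**3)**2 + 2*z
The correct value should be: 2*z*tan(z**2)**2 + 2*z

Explanation: The exponent 2 on z was incorrectly written as 3: the term 2*z*tan(z**2)**2 was incorrectly written as 2*z*tan(z**3)**2
The later steps are derived from this incorrect expression, so the error originates in Step 3.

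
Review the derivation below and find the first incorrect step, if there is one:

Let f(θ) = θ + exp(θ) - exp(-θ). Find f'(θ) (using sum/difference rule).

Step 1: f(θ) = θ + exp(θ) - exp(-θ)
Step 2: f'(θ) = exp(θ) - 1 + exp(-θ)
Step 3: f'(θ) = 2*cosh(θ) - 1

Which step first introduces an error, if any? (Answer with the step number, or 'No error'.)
Step 2

Step 2 is incorrect due to a sign flip.
The step shows: exp(θ) - 1 + exp(-θ)
The correct value should be: exp(θ) + 1 + exp(-θ)

Explanation: The sign of one term was flipped: the term 1 was incorrectly written as -1
The later steps are derived from this incorrect expression, so the error originates in Step 2.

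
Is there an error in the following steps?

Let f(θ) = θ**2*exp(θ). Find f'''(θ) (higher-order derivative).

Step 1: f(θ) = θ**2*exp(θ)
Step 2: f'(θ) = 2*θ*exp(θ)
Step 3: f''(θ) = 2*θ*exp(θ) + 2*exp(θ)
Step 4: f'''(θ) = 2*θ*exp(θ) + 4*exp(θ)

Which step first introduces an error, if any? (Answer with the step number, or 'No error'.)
Step 2

Step 2 is incorrect due to a dropped term.
The step shows: 2*θ*exp(θ)
The correct value should be: θ**2*exp(θ) + 2*θ*exp(θ)

Explanation: A term was dropped: the term θ**2*exp(θ) was incorrectly omitted
The later steps are derived from this incorrect expression, so the error originates in Step 2.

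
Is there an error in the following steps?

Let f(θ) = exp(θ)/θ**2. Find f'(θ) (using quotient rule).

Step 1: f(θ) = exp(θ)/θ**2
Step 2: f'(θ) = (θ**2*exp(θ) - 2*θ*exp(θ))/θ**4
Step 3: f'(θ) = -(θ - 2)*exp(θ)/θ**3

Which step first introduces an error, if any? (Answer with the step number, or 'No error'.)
Step 3

Step 3 is incorrect due to a sign flip.
The step shows: -(θ - 2)*exp(θ)/θ**3
The correct value should be: (θ - 2)*exp(θ)/θ**3

Explanation: The sign of the whole expression was flipped: the term (θ - 2)*exp(θ)/θ**3 was incorrectly written as -(θ - 2)*exp(θ)/θ**3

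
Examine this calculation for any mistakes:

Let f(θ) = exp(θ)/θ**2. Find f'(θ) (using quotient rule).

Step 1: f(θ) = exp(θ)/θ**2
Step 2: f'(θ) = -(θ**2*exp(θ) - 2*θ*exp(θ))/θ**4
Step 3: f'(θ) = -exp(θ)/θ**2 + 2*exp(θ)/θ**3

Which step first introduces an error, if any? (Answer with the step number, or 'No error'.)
Step 2

Step 2 is incorrect due to a sign flip.
The step shows: -(θ**2*exp(θ) - 2*θ*exp(θ))/θ**4
The correct value should be: (θ**2*exp(θ) - 2*θ*exp(θ))/θ**4

Explanation: The sign of the whole expression was flipped: the term (θ**2*exp(θ) - 2*θ*exp(θ))/θ**4 was incorrectly written as -(θ**2*exp(θ) - 2*θ*exp(θ))/θ**4
The later steps are derived from this incorrect expression, so the error originates in Step 2.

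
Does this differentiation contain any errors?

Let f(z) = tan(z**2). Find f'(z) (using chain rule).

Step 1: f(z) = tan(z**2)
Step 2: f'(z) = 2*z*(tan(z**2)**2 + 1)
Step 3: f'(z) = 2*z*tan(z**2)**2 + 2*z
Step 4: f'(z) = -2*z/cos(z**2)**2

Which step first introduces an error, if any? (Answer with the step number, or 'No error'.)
Step 4

Step 4 is incorrect due to a sign flip.
The step shows: -2*z/cos(z**2)**2
The correct value should be: 2*z/cos(z**2)**2

Explanation: The sign of the whole expression was flipped: the term 2*z/cos(z**2)**2 was incorrectly written as -2*z/cos(z**2)**2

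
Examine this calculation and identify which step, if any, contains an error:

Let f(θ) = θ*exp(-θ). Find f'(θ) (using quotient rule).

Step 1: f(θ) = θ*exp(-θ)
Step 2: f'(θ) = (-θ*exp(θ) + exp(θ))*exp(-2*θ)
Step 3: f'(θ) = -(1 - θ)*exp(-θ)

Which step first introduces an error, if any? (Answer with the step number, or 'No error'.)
Step 3

Step 3 is incorrect due to a sign flip.
The step shows: -(1 - θ)*exp(-θ)
The correct value should be: (1 - θ)*exp(-θ)

Explanation: The sign of the whole expression was flipped: the term (1 - θ)*exp(-θ) was incorrectly written as -(1 - θ)*exp(-θ)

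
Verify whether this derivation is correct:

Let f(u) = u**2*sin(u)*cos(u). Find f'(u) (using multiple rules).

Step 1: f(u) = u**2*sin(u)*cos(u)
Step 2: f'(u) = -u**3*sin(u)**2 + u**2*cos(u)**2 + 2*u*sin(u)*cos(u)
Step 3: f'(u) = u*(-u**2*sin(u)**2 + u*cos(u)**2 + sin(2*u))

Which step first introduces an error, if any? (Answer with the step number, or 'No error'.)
Step 2

Step 2 is incorrect due to a wrong exponent.
The step shows: -u**3*sin(u)**2 + u**2*cos(u)**2 + 2*u*sin(u)*cos(u)
The correct value should be: -u**2*sin(u)**2 + u**2*cos(u)**2 + 2*u*sin(u)*cos(u)

Explanation: The exponent 2 on u was incorrectly written as 3: the term -u**2*sin(u)**2 was incorrectly written as -u**3*sin(u)**2
The later steps are derived from this incorrect expression, so the error originates in Step 2.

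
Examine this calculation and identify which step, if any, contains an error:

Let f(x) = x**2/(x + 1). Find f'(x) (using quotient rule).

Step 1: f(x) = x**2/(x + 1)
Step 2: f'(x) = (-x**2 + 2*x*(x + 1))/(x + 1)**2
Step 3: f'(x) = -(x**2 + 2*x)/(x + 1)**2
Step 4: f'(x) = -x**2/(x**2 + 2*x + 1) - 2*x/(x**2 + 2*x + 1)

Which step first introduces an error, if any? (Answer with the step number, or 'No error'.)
Step 3

Step 3 is incorrect due to a sign flip.
The step shows: -(x**2 + 2*x)/(x + 1)**2
The correct value should be: (x**2 + 2*x)/(x + 1)**2

Explanation: The sign of the whole expression was flipped: the term (x**2 + 2*x)/(x + 1)**2 was incorrectly written as -(x**2 + 2*x)/(x + 1)**2
The later steps are derived from this incorrect expression, so the error originates in Step 3.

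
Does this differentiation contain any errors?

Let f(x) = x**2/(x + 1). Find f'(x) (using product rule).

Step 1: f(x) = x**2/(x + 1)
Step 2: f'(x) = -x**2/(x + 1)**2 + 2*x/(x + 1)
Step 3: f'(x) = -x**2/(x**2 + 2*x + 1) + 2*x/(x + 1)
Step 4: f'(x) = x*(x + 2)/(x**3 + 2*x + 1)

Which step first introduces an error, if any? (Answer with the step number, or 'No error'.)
Step 4

Step 4 is incorrect due to a wrong exponent.
The step shows: x*(x + 2)/(x**3 + 2*x + 1)
The correct value should be: x*(x + 2)/(x**2 + 2*x + 1)

Explanation: The exponent 2 on x was incorrectly written as 3: the term x*(x + 2)/(x**2 + 2*x + 1) was incorrectly written as x*(x + 2)/(x**3 + 2*x + 1)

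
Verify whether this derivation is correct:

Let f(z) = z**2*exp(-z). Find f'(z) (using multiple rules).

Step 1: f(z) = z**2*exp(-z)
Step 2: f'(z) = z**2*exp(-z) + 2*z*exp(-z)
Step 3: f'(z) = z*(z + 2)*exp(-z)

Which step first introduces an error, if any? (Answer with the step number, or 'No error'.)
Step 2

Step 2 is incorrect due to a sign flip.
The step shows: z**2*exp(-z) + 2*z*exp(-z)
The correct value should be: -z**2*exp(-z) + 2*z*exp(-z)

Explanation: The sign of one term was flipped: the term -z**2*exp(-z) was incorrectly written as z**2*exp(-z)
The later steps are derived from this incorrect expression, so the error originates in Step 2.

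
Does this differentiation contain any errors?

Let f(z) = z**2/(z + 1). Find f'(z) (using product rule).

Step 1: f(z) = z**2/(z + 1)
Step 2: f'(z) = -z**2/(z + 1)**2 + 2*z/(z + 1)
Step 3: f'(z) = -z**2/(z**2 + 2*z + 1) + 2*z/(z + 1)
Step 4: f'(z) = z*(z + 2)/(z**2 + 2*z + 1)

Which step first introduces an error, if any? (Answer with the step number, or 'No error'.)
No error

All steps in this derivation are correct.
The final answer f'(z) = z*(z + 2)/(z**2 + 2*z + 1) is valid.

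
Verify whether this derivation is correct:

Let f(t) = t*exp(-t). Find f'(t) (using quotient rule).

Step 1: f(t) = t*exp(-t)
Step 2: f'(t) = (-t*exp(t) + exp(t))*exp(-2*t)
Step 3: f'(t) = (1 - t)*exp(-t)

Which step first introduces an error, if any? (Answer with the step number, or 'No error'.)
No error

All steps in this derivation are correct.
The final answer f'(t) = (1 - t)*exp(-t) is valid.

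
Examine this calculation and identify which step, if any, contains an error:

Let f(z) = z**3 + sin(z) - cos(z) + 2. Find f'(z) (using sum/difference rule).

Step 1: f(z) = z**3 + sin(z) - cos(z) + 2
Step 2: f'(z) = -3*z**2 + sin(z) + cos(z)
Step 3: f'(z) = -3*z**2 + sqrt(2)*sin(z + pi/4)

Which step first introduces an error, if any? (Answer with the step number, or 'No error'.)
Step 2

Step 2 is incorrect due to a sign flip.
The step shows: -3*z**2 + sin(z) + cos(z)
The correct value should be: 3*z**2 + sin(z) + cos(z)

Explanation: The sign of one term was flipped: the term 3*z**2 was incorrectly written as -3*z**2
The later steps are derived from this incorrect expression, so the error originates in Step 2.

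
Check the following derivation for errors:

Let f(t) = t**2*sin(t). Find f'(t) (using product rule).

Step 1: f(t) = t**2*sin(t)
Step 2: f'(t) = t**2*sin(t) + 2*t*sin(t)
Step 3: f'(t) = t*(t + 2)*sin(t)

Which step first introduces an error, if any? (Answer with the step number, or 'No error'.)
Step 2

Step 2 is incorrect due to a wrong trig function.
The step shows: t**2*sin(t) + 2*t*sin(t)
The correct value should be: t**2*cos(t) + 2*t*sin(t)

Explanation: cos(t) was incorrectly written as sin(t): the term t**2*cos(t) was incorrectly written as t**2*sin(t)
The later steps are derived from this incorrect expression, so the error originates in Step 2.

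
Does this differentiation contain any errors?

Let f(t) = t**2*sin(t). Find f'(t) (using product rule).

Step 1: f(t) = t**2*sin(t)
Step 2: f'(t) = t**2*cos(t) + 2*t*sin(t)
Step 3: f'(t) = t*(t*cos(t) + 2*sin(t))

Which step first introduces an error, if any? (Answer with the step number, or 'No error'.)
No error

All steps in this derivation are correct.
The final answer f'(t) = t*(t*cos(t) + 2*sin(t)) is valid.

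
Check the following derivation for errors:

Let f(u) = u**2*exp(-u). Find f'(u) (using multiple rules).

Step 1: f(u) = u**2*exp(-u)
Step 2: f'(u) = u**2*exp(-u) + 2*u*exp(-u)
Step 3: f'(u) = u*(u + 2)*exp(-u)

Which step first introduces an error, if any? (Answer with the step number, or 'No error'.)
Step 2

Step 2 is incorrect due to a sign flip.
The step shows: u**2*exp(-u) + 2*u*exp(-u)
The correct value should be: -u**2*exp(-u) + 2*u*exp(-u)

Explanation: The sign of one term was flipped: the term -u**2*exp(-u) was incorrectly written as u**2*exp(-u)
The later steps are derived from this incorrect expression, so the error originates in Step 2.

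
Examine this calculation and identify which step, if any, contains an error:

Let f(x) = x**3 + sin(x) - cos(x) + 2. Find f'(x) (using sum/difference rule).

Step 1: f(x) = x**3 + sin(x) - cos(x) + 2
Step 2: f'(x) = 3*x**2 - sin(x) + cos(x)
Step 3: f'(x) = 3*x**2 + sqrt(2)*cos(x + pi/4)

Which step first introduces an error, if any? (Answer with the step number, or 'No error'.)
Step 2

Step 2 is incorrect due to a sign flip.
The step shows: 3*x**2 - sin(x) + cos(x)
The correct value should be: 3*x**2 + sin(x) + cos(x)

Explanation: The sign of one term was flipped: the term sin(x) was incorrectly written as -sin(x)
The later steps are derived from this incorrect expression, so the error originates in Step 2.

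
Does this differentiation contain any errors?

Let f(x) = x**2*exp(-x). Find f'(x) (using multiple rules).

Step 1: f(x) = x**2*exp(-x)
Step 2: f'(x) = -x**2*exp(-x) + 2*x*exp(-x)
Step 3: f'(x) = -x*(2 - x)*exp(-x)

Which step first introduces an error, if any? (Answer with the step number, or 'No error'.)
Step 3

Step 3 is incorrect due to a sign flip.
The step shows: -x*(2 - x)*exp(-x)
The correct value should be: x*(2 - x)*exp(-x)

Explanation: The sign of the whole expression was flipped: the term x*(2 - x)*exp(-x) was incorrectly written as -x*(2 - x)*exp(-x)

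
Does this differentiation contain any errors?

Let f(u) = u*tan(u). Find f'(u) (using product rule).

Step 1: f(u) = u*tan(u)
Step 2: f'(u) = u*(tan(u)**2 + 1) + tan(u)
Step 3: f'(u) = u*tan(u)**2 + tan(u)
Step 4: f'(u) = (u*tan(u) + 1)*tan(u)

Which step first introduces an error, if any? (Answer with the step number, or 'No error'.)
Step 3

Step 3 is incorrect due to a dropped term.
The step shows: u*tan(u)**2 + tan(u)
The correct value should be: u*tan(u)**2 + u + tan(u)

Explanation: A term was dropped: the term u was incorrectly omitted
The later steps are derived from this incorrect expression, so the error originates in Step 3.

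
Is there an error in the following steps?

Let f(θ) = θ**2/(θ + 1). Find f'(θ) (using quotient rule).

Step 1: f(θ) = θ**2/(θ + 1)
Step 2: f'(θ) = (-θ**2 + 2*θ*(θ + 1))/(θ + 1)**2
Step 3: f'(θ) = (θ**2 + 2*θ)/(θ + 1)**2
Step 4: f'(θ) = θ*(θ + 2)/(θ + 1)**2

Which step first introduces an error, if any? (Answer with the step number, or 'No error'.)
No error

All steps in this derivation are correct.
The final answer f'(θ) = θ*(θ + 2)/(θ + 1)**2 is valid.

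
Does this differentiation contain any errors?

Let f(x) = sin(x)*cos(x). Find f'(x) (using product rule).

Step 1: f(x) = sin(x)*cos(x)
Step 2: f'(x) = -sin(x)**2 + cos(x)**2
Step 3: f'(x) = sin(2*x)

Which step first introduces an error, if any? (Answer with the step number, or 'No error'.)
Step 3

Step 3 is incorrect due to a wrong trig function.
The step shows: sin(2*x)
The correct value should be: cos(2*x)

Explanation: cos(2*x) was incorrectly written as sin(2*x): the term cos(2*x) was incorrectly written as sin(2*x)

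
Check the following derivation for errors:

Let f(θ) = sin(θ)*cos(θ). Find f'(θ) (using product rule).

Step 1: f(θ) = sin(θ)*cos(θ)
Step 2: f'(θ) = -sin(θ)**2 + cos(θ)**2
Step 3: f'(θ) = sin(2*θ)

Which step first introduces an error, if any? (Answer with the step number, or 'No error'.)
Step 3

Step 3 is incorrect due to a wrong trig function.
The step shows: sin(2*θ)
The correct value should be: cos(2*θ)

Explanation: cos(2*θ) was incorrectly written as sin(2*θ): the term cos(2*θ) was incorrectly written as sin(2*θ)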